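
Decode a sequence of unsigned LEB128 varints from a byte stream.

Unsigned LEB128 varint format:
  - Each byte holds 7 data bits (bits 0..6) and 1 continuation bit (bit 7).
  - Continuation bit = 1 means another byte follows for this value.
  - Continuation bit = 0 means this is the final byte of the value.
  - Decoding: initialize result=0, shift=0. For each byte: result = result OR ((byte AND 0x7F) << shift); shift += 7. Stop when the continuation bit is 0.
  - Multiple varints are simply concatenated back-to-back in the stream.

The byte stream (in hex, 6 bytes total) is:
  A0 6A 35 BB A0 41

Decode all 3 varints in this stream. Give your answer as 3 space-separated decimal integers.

  byte[0]=0xA0 cont=1 payload=0x20=32: acc |= 32<<0 -> acc=32 shift=7
  byte[1]=0x6A cont=0 payload=0x6A=106: acc |= 106<<7 -> acc=13600 shift=14 [end]
Varint 1: bytes[0:2] = A0 6A -> value 13600 (2 byte(s))
  byte[2]=0x35 cont=0 payload=0x35=53: acc |= 53<<0 -> acc=53 shift=7 [end]
Varint 2: bytes[2:3] = 35 -> value 53 (1 byte(s))
  byte[3]=0xBB cont=1 payload=0x3B=59: acc |= 59<<0 -> acc=59 shift=7
  byte[4]=0xA0 cont=1 payload=0x20=32: acc |= 32<<7 -> acc=4155 shift=14
  byte[5]=0x41 cont=0 payload=0x41=65: acc |= 65<<14 -> acc=1069115 shift=21 [end]
Varint 3: bytes[3:6] = BB A0 41 -> value 1069115 (3 byte(s))

Answer: 13600 53 1069115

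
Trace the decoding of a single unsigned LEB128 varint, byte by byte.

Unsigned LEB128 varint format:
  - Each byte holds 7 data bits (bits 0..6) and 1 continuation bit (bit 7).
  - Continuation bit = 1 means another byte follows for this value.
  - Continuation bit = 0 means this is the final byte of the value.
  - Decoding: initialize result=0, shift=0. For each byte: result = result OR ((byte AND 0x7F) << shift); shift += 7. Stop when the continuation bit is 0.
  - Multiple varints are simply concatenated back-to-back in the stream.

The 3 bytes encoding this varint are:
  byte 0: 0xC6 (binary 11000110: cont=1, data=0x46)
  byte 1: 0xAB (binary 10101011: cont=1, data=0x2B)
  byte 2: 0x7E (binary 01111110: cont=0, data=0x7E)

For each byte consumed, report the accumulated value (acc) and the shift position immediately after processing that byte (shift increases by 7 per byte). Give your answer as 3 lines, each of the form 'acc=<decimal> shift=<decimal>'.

byte 0=0xC6: payload=0x46=70, contrib = 70<<0 = 70; acc -> 70, shift -> 7
byte 1=0xAB: payload=0x2B=43, contrib = 43<<7 = 5504; acc -> 5574, shift -> 14
byte 2=0x7E: payload=0x7E=126, contrib = 126<<14 = 2064384; acc -> 2069958, shift -> 21

Answer: acc=70 shift=7
acc=5574 shift=14
acc=2069958 shift=21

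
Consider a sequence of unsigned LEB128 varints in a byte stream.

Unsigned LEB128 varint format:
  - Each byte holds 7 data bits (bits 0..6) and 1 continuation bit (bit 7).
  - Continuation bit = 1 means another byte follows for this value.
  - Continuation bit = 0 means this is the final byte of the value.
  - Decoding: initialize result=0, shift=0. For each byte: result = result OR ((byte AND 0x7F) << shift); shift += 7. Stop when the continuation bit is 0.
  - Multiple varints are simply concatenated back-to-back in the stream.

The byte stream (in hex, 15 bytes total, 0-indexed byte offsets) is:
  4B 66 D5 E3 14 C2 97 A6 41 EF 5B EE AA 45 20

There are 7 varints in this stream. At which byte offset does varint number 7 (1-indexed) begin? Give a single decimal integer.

Answer: 14

Derivation:
  byte[0]=0x4B cont=0 payload=0x4B=75: acc |= 75<<0 -> acc=75 shift=7 [end]
Varint 1: bytes[0:1] = 4B -> value 75 (1 byte(s))
  byte[1]=0x66 cont=0 payload=0x66=102: acc |= 102<<0 -> acc=102 shift=7 [end]
Varint 2: bytes[1:2] = 66 -> value 102 (1 byte(s))
  byte[2]=0xD5 cont=1 payload=0x55=85: acc |= 85<<0 -> acc=85 shift=7
  byte[3]=0xE3 cont=1 payload=0x63=99: acc |= 99<<7 -> acc=12757 shift=14
  byte[4]=0x14 cont=0 payload=0x14=20: acc |= 20<<14 -> acc=340437 shift=21 [end]
Varint 3: bytes[2:5] = D5 E3 14 -> value 340437 (3 byte(s))
  byte[5]=0xC2 cont=1 payload=0x42=66: acc |= 66<<0 -> acc=66 shift=7
  byte[6]=0x97 cont=1 payload=0x17=23: acc |= 23<<7 -> acc=3010 shift=14
  byte[7]=0xA6 cont=1 payload=0x26=38: acc |= 38<<14 -> acc=625602 shift=21
  byte[8]=0x41 cont=0 payload=0x41=65: acc |= 65<<21 -> acc=136940482 shift=28 [end]
Varint 4: bytes[5:9] = C2 97 A6 41 -> value 136940482 (4 byte(s))
  byte[9]=0xEF cont=1 payload=0x6F=111: acc |= 111<<0 -> acc=111 shift=7
  byte[10]=0x5B cont=0 payload=0x5B=91: acc |= 91<<7 -> acc=11759 shift=14 [end]
Varint 5: bytes[9:11] = EF 5B -> value 11759 (2 byte(s))
  byte[11]=0xEE cont=1 payload=0x6E=110: acc |= 110<<0 -> acc=110 shift=7
  byte[12]=0xAA cont=1 payload=0x2A=42: acc |= 42<<7 -> acc=5486 shift=14
  byte[13]=0x45 cont=0 payload=0x45=69: acc |= 69<<14 -> acc=1135982 shift=21 [end]
Varint 6: bytes[11:14] = EE AA 45 -> value 1135982 (3 byte(s))
  byte[14]=0x20 cont=0 payload=0x20=32: acc |= 32<<0 -> acc=32 shift=7 [end]
Varint 7: bytes[14:15] = 20 -> value 32 (1 byte(s))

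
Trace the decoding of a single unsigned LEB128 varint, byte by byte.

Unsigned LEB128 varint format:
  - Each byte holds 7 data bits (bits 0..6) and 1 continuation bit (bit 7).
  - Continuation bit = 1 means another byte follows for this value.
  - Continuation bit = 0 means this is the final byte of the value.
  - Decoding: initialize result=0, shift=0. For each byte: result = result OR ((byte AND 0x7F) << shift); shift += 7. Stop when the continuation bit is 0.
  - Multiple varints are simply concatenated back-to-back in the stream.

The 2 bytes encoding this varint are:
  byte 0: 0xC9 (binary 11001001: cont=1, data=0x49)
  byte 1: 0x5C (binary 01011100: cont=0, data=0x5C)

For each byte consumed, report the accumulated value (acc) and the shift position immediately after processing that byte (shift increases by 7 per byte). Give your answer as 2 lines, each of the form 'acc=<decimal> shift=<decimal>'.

byte 0=0xC9: payload=0x49=73, contrib = 73<<0 = 73; acc -> 73, shift -> 7
byte 1=0x5C: payload=0x5C=92, contrib = 92<<7 = 11776; acc -> 11849, shift -> 14

Answer: acc=73 shift=7
acc=11849 shift=14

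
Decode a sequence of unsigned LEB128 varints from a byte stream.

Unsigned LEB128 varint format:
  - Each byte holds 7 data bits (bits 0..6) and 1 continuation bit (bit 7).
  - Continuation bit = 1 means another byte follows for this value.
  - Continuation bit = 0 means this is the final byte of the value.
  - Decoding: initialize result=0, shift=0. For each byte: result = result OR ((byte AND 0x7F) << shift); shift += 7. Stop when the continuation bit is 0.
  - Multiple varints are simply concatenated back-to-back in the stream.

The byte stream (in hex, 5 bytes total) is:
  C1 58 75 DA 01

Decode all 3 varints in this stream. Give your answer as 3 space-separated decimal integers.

  byte[0]=0xC1 cont=1 payload=0x41=65: acc |= 65<<0 -> acc=65 shift=7
  byte[1]=0x58 cont=0 payload=0x58=88: acc |= 88<<7 -> acc=11329 shift=14 [end]
Varint 1: bytes[0:2] = C1 58 -> value 11329 (2 byte(s))
  byte[2]=0x75 cont=0 payload=0x75=117: acc |= 117<<0 -> acc=117 shift=7 [end]
Varint 2: bytes[2:3] = 75 -> value 117 (1 byte(s))
  byte[3]=0xDA cont=1 payload=0x5A=90: acc |= 90<<0 -> acc=90 shift=7
  byte[4]=0x01 cont=0 payload=0x01=1: acc |= 1<<7 -> acc=218 shift=14 [end]
Varint 3: bytes[3:5] = DA 01 -> value 218 (2 byte(s))

Answer: 11329 117 218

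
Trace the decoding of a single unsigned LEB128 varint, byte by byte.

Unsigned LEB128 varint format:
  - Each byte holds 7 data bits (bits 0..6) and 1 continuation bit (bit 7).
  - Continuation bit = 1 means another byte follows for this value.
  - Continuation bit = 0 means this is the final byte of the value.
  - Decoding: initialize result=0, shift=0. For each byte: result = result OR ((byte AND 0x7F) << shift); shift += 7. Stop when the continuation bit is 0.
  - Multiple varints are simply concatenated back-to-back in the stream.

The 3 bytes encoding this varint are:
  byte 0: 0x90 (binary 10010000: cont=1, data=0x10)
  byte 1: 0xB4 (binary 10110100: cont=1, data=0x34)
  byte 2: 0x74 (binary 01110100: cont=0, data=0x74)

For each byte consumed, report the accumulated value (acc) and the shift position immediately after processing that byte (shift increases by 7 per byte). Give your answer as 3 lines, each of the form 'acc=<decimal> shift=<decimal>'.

Answer: acc=16 shift=7
acc=6672 shift=14
acc=1907216 shift=21

Derivation:
byte 0=0x90: payload=0x10=16, contrib = 16<<0 = 16; acc -> 16, shift -> 7
byte 1=0xB4: payload=0x34=52, contrib = 52<<7 = 6656; acc -> 6672, shift -> 14
byte 2=0x74: payload=0x74=116, contrib = 116<<14 = 1900544; acc -> 1907216, shift -> 21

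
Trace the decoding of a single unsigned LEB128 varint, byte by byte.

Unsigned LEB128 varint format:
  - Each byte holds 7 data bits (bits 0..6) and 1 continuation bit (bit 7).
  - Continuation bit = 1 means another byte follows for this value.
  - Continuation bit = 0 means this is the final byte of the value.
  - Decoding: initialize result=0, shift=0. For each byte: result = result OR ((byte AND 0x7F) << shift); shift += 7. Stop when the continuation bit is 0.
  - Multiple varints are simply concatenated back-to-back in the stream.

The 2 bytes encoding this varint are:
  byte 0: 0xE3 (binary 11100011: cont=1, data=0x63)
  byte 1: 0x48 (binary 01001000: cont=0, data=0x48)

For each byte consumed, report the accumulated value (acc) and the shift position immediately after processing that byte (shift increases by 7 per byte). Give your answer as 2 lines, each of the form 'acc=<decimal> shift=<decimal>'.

Answer: acc=99 shift=7
acc=9315 shift=14

Derivation:
byte 0=0xE3: payload=0x63=99, contrib = 99<<0 = 99; acc -> 99, shift -> 7
byte 1=0x48: payload=0x48=72, contrib = 72<<7 = 9216; acc -> 9315, shift -> 14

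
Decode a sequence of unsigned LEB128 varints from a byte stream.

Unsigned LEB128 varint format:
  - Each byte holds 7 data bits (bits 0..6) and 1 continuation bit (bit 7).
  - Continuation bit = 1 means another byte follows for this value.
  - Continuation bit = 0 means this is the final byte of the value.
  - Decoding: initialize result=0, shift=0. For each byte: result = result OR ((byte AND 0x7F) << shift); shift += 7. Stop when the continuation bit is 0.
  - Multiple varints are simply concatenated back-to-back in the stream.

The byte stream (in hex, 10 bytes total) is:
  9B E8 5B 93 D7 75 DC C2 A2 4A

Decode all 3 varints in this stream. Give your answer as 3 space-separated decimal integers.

  byte[0]=0x9B cont=1 payload=0x1B=27: acc |= 27<<0 -> acc=27 shift=7
  byte[1]=0xE8 cont=1 payload=0x68=104: acc |= 104<<7 -> acc=13339 shift=14
  byte[2]=0x5B cont=0 payload=0x5B=91: acc |= 91<<14 -> acc=1504283 shift=21 [end]
Varint 1: bytes[0:3] = 9B E8 5B -> value 1504283 (3 byte(s))
  byte[3]=0x93 cont=1 payload=0x13=19: acc |= 19<<0 -> acc=19 shift=7
  byte[4]=0xD7 cont=1 payload=0x57=87: acc |= 87<<7 -> acc=11155 shift=14
  byte[5]=0x75 cont=0 payload=0x75=117: acc |= 117<<14 -> acc=1928083 shift=21 [end]
Varint 2: bytes[3:6] = 93 D7 75 -> value 1928083 (3 byte(s))
  byte[6]=0xDC cont=1 payload=0x5C=92: acc |= 92<<0 -> acc=92 shift=7
  byte[7]=0xC2 cont=1 payload=0x42=66: acc |= 66<<7 -> acc=8540 shift=14
  byte[8]=0xA2 cont=1 payload=0x22=34: acc |= 34<<14 -> acc=565596 shift=21
  byte[9]=0x4A cont=0 payload=0x4A=74: acc |= 74<<21 -> acc=155754844 shift=28 [end]
Varint 3: bytes[6:10] = DC C2 A2 4A -> value 155754844 (4 byte(s))

Answer: 1504283 1928083 155754844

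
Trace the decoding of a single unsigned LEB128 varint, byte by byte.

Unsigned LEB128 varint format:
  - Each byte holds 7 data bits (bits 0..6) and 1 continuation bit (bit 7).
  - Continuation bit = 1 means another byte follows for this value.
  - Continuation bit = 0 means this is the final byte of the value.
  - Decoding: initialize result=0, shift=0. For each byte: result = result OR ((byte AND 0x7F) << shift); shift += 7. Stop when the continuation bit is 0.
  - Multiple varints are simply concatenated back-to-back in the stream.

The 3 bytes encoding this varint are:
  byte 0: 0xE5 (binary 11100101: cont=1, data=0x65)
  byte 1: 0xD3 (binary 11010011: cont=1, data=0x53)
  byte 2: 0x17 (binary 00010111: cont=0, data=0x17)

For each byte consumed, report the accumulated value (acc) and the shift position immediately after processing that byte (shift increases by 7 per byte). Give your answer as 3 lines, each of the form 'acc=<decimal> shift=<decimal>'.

byte 0=0xE5: payload=0x65=101, contrib = 101<<0 = 101; acc -> 101, shift -> 7
byte 1=0xD3: payload=0x53=83, contrib = 83<<7 = 10624; acc -> 10725, shift -> 14
byte 2=0x17: payload=0x17=23, contrib = 23<<14 = 376832; acc -> 387557, shift -> 21

Answer: acc=101 shift=7
acc=10725 shift=14
acc=387557 shift=21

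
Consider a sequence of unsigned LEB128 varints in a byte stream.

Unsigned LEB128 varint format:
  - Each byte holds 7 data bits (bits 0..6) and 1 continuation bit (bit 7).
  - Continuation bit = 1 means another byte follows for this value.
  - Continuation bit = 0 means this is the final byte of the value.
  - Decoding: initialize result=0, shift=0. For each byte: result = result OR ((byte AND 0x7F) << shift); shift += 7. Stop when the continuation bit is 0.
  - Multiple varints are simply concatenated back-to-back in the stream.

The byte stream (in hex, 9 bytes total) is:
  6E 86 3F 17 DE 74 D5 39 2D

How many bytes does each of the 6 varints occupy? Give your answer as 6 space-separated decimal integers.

Answer: 1 2 1 2 2 1

Derivation:
  byte[0]=0x6E cont=0 payload=0x6E=110: acc |= 110<<0 -> acc=110 shift=7 [end]
Varint 1: bytes[0:1] = 6E -> value 110 (1 byte(s))
  byte[1]=0x86 cont=1 payload=0x06=6: acc |= 6<<0 -> acc=6 shift=7
  byte[2]=0x3F cont=0 payload=0x3F=63: acc |= 63<<7 -> acc=8070 shift=14 [end]
Varint 2: bytes[1:3] = 86 3F -> value 8070 (2 byte(s))
  byte[3]=0x17 cont=0 payload=0x17=23: acc |= 23<<0 -> acc=23 shift=7 [end]
Varint 3: bytes[3:4] = 17 -> value 23 (1 byte(s))
  byte[4]=0xDE cont=1 payload=0x5E=94: acc |= 94<<0 -> acc=94 shift=7
  byte[5]=0x74 cont=0 payload=0x74=116: acc |= 116<<7 -> acc=14942 shift=14 [end]
Varint 4: bytes[4:6] = DE 74 -> value 14942 (2 byte(s))
  byte[6]=0xD5 cont=1 payload=0x55=85: acc |= 85<<0 -> acc=85 shift=7
  byte[7]=0x39 cont=0 payload=0x39=57: acc |= 57<<7 -> acc=7381 shift=14 [end]
Varint 5: bytes[6:8] = D5 39 -> value 7381 (2 byte(s))
  byte[8]=0x2D cont=0 payload=0x2D=45: acc |= 45<<0 -> acc=45 shift=7 [end]
Varint 6: bytes[8:9] = 2D -> value 45 (1 byte(s))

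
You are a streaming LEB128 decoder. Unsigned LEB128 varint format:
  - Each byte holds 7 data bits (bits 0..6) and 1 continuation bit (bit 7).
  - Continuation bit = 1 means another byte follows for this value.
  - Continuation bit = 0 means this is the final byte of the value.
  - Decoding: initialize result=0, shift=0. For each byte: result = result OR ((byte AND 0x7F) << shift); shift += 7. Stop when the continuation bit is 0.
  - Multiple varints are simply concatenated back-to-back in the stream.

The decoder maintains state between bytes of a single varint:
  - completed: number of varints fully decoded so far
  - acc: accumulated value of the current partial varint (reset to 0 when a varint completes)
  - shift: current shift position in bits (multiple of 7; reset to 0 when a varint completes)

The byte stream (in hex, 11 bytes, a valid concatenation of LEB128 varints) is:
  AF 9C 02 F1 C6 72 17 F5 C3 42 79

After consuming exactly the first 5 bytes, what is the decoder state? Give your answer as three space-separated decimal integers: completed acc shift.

Answer: 1 9073 14

Derivation:
byte[0]=0xAF cont=1 payload=0x2F: acc |= 47<<0 -> completed=0 acc=47 shift=7
byte[1]=0x9C cont=1 payload=0x1C: acc |= 28<<7 -> completed=0 acc=3631 shift=14
byte[2]=0x02 cont=0 payload=0x02: varint #1 complete (value=36399); reset -> completed=1 acc=0 shift=0
byte[3]=0xF1 cont=1 payload=0x71: acc |= 113<<0 -> completed=1 acc=113 shift=7
byte[4]=0xC6 cont=1 payload=0x46: acc |= 70<<7 -> completed=1 acc=9073 shift=14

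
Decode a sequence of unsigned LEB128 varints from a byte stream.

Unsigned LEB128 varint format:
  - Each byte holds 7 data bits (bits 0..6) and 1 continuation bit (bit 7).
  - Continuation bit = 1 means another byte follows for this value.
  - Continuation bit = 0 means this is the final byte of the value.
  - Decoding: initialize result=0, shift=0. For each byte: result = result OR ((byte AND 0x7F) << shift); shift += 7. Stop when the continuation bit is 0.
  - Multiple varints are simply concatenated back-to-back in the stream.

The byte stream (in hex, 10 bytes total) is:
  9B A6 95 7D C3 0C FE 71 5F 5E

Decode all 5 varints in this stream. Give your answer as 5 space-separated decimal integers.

Answer: 262492955 1603 14590 95 94

Derivation:
  byte[0]=0x9B cont=1 payload=0x1B=27: acc |= 27<<0 -> acc=27 shift=7
  byte[1]=0xA6 cont=1 payload=0x26=38: acc |= 38<<7 -> acc=4891 shift=14
  byte[2]=0x95 cont=1 payload=0x15=21: acc |= 21<<14 -> acc=348955 shift=21
  byte[3]=0x7D cont=0 payload=0x7D=125: acc |= 125<<21 -> acc=262492955 shift=28 [end]
Varint 1: bytes[0:4] = 9B A6 95 7D -> value 262492955 (4 byte(s))
  byte[4]=0xC3 cont=1 payload=0x43=67: acc |= 67<<0 -> acc=67 shift=7
  byte[5]=0x0C cont=0 payload=0x0C=12: acc |= 12<<7 -> acc=1603 shift=14 [end]
Varint 2: bytes[4:6] = C3 0C -> value 1603 (2 byte(s))
  byte[6]=0xFE cont=1 payload=0x7E=126: acc |= 126<<0 -> acc=126 shift=7
  byte[7]=0x71 cont=0 payload=0x71=113: acc |= 113<<7 -> acc=14590 shift=14 [end]
Varint 3: bytes[6:8] = FE 71 -> value 14590 (2 byte(s))
  byte[8]=0x5F cont=0 payload=0x5F=95: acc |= 95<<0 -> acc=95 shift=7 [end]
Varint 4: bytes[8:9] = 5F -> value 95 (1 byte(s))
  byte[9]=0x5E cont=0 payload=0x5E=94: acc |= 94<<0 -> acc=94 shift=7 [end]
Varint 5: bytes[9:10] = 5E -> value 94 (1 byte(s))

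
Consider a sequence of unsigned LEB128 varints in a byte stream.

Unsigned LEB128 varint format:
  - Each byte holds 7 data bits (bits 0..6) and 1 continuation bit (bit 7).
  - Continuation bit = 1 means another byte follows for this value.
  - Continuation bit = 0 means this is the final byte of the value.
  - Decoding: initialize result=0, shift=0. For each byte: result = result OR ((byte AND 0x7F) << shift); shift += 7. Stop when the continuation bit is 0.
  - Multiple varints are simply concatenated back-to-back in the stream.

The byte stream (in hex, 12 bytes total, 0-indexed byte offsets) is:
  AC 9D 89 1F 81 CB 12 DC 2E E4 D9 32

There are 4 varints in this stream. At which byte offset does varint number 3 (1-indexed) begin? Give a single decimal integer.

  byte[0]=0xAC cont=1 payload=0x2C=44: acc |= 44<<0 -> acc=44 shift=7
  byte[1]=0x9D cont=1 payload=0x1D=29: acc |= 29<<7 -> acc=3756 shift=14
  byte[2]=0x89 cont=1 payload=0x09=9: acc |= 9<<14 -> acc=151212 shift=21
  byte[3]=0x1F cont=0 payload=0x1F=31: acc |= 31<<21 -> acc=65162924 shift=28 [end]
Varint 1: bytes[0:4] = AC 9D 89 1F -> value 65162924 (4 byte(s))
  byte[4]=0x81 cont=1 payload=0x01=1: acc |= 1<<0 -> acc=1 shift=7
  byte[5]=0xCB cont=1 payload=0x4B=75: acc |= 75<<7 -> acc=9601 shift=14
  byte[6]=0x12 cont=0 payload=0x12=18: acc |= 18<<14 -> acc=304513 shift=21 [end]
Varint 2: bytes[4:7] = 81 CB 12 -> value 304513 (3 byte(s))
  byte[7]=0xDC cont=1 payload=0x5C=92: acc |= 92<<0 -> acc=92 shift=7
  byte[8]=0x2E cont=0 payload=0x2E=46: acc |= 46<<7 -> acc=5980 shift=14 [end]
Varint 3: bytes[7:9] = DC 2E -> value 5980 (2 byte(s))
  byte[9]=0xE4 cont=1 payload=0x64=100: acc |= 100<<0 -> acc=100 shift=7
  byte[10]=0xD9 cont=1 payload=0x59=89: acc |= 89<<7 -> acc=11492 shift=14
  byte[11]=0x32 cont=0 payload=0x32=50: acc |= 50<<14 -> acc=830692 shift=21 [end]
Varint 4: bytes[9:12] = E4 D9 32 -> value 830692 (3 byte(s))

Answer: 7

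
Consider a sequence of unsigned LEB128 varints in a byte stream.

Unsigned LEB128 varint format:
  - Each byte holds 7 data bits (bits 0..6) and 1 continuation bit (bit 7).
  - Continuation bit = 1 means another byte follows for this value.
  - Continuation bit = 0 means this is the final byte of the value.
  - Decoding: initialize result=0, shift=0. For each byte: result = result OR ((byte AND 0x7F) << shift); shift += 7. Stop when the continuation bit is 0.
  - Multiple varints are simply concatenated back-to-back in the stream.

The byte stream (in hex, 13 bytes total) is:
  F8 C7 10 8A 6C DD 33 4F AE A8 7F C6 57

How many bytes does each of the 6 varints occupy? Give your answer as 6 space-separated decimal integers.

Answer: 3 2 2 1 3 2

Derivation:
  byte[0]=0xF8 cont=1 payload=0x78=120: acc |= 120<<0 -> acc=120 shift=7
  byte[1]=0xC7 cont=1 payload=0x47=71: acc |= 71<<7 -> acc=9208 shift=14
  byte[2]=0x10 cont=0 payload=0x10=16: acc |= 16<<14 -> acc=271352 shift=21 [end]
Varint 1: bytes[0:3] = F8 C7 10 -> value 271352 (3 byte(s))
  byte[3]=0x8A cont=1 payload=0x0A=10: acc |= 10<<0 -> acc=10 shift=7
  byte[4]=0x6C cont=0 payload=0x6C=108: acc |= 108<<7 -> acc=13834 shift=14 [end]
Varint 2: bytes[3:5] = 8A 6C -> value 13834 (2 byte(s))
  byte[5]=0xDD cont=1 payload=0x5D=93: acc |= 93<<0 -> acc=93 shift=7
  byte[6]=0x33 cont=0 payload=0x33=51: acc |= 51<<7 -> acc=6621 shift=14 [end]
Varint 3: bytes[5:7] = DD 33 -> value 6621 (2 byte(s))
  byte[7]=0x4F cont=0 payload=0x4F=79: acc |= 79<<0 -> acc=79 shift=7 [end]
Varint 4: bytes[7:8] = 4F -> value 79 (1 byte(s))
  byte[8]=0xAE cont=1 payload=0x2E=46: acc |= 46<<0 -> acc=46 shift=7
  byte[9]=0xA8 cont=1 payload=0x28=40: acc |= 40<<7 -> acc=5166 shift=14
  byte[10]=0x7F cont=0 payload=0x7F=127: acc |= 127<<14 -> acc=2085934 shift=21 [end]
Varint 5: bytes[8:11] = AE A8 7F -> value 2085934 (3 byte(s))
  byte[11]=0xC6 cont=1 payload=0x46=70: acc |= 70<<0 -> acc=70 shift=7
  byte[12]=0x57 cont=0 payload=0x57=87: acc |= 87<<7 -> acc=11206 shift=14 [end]
Varint 6: bytes[11:13] = C6 57 -> value 11206 (2 byte(s))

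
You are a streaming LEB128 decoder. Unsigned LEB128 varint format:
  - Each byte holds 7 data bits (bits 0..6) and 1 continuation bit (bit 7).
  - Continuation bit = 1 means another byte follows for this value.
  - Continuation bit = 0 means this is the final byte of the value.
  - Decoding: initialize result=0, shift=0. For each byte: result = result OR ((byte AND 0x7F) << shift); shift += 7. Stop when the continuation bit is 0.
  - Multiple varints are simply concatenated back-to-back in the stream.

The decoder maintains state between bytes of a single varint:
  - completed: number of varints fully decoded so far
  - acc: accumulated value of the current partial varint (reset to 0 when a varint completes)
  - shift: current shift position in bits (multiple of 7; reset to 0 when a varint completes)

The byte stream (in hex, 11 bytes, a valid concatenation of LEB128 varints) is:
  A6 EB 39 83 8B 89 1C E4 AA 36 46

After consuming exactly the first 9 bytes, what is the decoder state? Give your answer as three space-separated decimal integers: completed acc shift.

Answer: 2 5476 14

Derivation:
byte[0]=0xA6 cont=1 payload=0x26: acc |= 38<<0 -> completed=0 acc=38 shift=7
byte[1]=0xEB cont=1 payload=0x6B: acc |= 107<<7 -> completed=0 acc=13734 shift=14
byte[2]=0x39 cont=0 payload=0x39: varint #1 complete (value=947622); reset -> completed=1 acc=0 shift=0
byte[3]=0x83 cont=1 payload=0x03: acc |= 3<<0 -> completed=1 acc=3 shift=7
byte[4]=0x8B cont=1 payload=0x0B: acc |= 11<<7 -> completed=1 acc=1411 shift=14
byte[5]=0x89 cont=1 payload=0x09: acc |= 9<<14 -> completed=1 acc=148867 shift=21
byte[6]=0x1C cont=0 payload=0x1C: varint #2 complete (value=58869123); reset -> completed=2 acc=0 shift=0
byte[7]=0xE4 cont=1 payload=0x64: acc |= 100<<0 -> completed=2 acc=100 shift=7
byte[8]=0xAA cont=1 payload=0x2A: acc |= 42<<7 -> completed=2 acc=5476 shift=14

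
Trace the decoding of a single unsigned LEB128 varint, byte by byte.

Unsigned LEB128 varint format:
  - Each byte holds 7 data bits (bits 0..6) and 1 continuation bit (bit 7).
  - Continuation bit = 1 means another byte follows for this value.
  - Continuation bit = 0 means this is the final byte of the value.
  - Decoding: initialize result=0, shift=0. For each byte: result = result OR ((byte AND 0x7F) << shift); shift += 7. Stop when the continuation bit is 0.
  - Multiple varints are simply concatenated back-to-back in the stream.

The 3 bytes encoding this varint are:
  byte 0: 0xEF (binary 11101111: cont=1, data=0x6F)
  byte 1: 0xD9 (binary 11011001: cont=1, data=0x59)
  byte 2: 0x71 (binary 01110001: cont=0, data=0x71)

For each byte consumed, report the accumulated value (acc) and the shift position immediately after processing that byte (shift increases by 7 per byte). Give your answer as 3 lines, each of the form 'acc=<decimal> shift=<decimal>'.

byte 0=0xEF: payload=0x6F=111, contrib = 111<<0 = 111; acc -> 111, shift -> 7
byte 1=0xD9: payload=0x59=89, contrib = 89<<7 = 11392; acc -> 11503, shift -> 14
byte 2=0x71: payload=0x71=113, contrib = 113<<14 = 1851392; acc -> 1862895, shift -> 21

Answer: acc=111 shift=7
acc=11503 shift=14
acc=1862895 shift=21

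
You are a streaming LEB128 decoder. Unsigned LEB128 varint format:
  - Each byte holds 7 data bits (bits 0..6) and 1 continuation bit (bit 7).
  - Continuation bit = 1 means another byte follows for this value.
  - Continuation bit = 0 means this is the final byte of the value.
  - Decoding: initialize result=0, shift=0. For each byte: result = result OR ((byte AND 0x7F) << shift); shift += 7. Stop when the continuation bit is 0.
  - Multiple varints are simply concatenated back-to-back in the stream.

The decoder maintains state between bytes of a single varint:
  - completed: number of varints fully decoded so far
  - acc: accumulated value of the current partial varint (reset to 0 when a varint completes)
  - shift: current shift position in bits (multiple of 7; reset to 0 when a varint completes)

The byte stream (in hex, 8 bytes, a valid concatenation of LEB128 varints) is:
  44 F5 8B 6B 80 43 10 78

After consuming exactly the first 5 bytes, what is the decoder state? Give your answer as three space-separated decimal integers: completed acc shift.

byte[0]=0x44 cont=0 payload=0x44: varint #1 complete (value=68); reset -> completed=1 acc=0 shift=0
byte[1]=0xF5 cont=1 payload=0x75: acc |= 117<<0 -> completed=1 acc=117 shift=7
byte[2]=0x8B cont=1 payload=0x0B: acc |= 11<<7 -> completed=1 acc=1525 shift=14
byte[3]=0x6B cont=0 payload=0x6B: varint #2 complete (value=1754613); reset -> completed=2 acc=0 shift=0
byte[4]=0x80 cont=1 payload=0x00: acc |= 0<<0 -> completed=2 acc=0 shift=7

Answer: 2 0 7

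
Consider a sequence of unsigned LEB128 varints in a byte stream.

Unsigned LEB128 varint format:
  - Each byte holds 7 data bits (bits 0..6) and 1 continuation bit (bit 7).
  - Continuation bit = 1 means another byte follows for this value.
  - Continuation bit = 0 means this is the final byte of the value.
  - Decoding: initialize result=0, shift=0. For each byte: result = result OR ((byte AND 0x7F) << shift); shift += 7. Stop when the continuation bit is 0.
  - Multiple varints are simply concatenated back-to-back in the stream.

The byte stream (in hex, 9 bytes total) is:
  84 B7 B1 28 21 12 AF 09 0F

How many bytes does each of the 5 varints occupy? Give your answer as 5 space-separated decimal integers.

Answer: 4 1 1 2 1

Derivation:
  byte[0]=0x84 cont=1 payload=0x04=4: acc |= 4<<0 -> acc=4 shift=7
  byte[1]=0xB7 cont=1 payload=0x37=55: acc |= 55<<7 -> acc=7044 shift=14
  byte[2]=0xB1 cont=1 payload=0x31=49: acc |= 49<<14 -> acc=809860 shift=21
  byte[3]=0x28 cont=0 payload=0x28=40: acc |= 40<<21 -> acc=84695940 shift=28 [end]
Varint 1: bytes[0:4] = 84 B7 B1 28 -> value 84695940 (4 byte(s))
  byte[4]=0x21 cont=0 payload=0x21=33: acc |= 33<<0 -> acc=33 shift=7 [end]
Varint 2: bytes[4:5] = 21 -> value 33 (1 byte(s))
  byte[5]=0x12 cont=0 payload=0x12=18: acc |= 18<<0 -> acc=18 shift=7 [end]
Varint 3: bytes[5:6] = 12 -> value 18 (1 byte(s))
  byte[6]=0xAF cont=1 payload=0x2F=47: acc |= 47<<0 -> acc=47 shift=7
  byte[7]=0x09 cont=0 payload=0x09=9: acc |= 9<<7 -> acc=1199 shift=14 [end]
Varint 4: bytes[6:8] = AF 09 -> value 1199 (2 byte(s))
  byte[8]=0x0F cont=0 payload=0x0F=15: acc |= 15<<0 -> acc=15 shift=7 [end]
Varint 5: bytes[8:9] = 0F -> value 15 (1 byte(s))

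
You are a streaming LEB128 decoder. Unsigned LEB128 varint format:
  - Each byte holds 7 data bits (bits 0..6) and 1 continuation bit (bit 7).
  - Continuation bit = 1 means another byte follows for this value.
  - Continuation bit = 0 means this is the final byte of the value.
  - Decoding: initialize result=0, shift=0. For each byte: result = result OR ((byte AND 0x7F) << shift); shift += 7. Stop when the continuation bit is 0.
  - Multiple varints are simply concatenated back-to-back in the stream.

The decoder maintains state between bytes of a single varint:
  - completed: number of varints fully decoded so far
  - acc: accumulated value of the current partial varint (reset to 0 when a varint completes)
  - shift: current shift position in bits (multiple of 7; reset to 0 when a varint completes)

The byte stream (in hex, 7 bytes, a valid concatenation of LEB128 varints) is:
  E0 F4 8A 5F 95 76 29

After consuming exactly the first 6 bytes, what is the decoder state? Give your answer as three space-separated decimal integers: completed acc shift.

byte[0]=0xE0 cont=1 payload=0x60: acc |= 96<<0 -> completed=0 acc=96 shift=7
byte[1]=0xF4 cont=1 payload=0x74: acc |= 116<<7 -> completed=0 acc=14944 shift=14
byte[2]=0x8A cont=1 payload=0x0A: acc |= 10<<14 -> completed=0 acc=178784 shift=21
byte[3]=0x5F cont=0 payload=0x5F: varint #1 complete (value=199408224); reset -> completed=1 acc=0 shift=0
byte[4]=0x95 cont=1 payload=0x15: acc |= 21<<0 -> completed=1 acc=21 shift=7
byte[5]=0x76 cont=0 payload=0x76: varint #2 complete (value=15125); reset -> completed=2 acc=0 shift=0

Answer: 2 0 0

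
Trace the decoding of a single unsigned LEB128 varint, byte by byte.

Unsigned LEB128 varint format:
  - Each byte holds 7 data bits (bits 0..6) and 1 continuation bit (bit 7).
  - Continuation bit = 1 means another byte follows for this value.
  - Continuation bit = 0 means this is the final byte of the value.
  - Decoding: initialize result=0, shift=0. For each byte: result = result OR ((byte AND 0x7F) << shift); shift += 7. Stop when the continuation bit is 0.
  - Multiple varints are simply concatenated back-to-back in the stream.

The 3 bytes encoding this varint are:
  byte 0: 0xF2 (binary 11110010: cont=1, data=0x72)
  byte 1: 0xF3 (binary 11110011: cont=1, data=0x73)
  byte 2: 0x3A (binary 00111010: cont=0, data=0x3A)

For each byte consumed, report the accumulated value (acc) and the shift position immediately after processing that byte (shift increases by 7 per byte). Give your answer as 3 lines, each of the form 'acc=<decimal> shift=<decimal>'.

Answer: acc=114 shift=7
acc=14834 shift=14
acc=965106 shift=21

Derivation:
byte 0=0xF2: payload=0x72=114, contrib = 114<<0 = 114; acc -> 114, shift -> 7
byte 1=0xF3: payload=0x73=115, contrib = 115<<7 = 14720; acc -> 14834, shift -> 14
byte 2=0x3A: payload=0x3A=58, contrib = 58<<14 = 950272; acc -> 965106, shift -> 21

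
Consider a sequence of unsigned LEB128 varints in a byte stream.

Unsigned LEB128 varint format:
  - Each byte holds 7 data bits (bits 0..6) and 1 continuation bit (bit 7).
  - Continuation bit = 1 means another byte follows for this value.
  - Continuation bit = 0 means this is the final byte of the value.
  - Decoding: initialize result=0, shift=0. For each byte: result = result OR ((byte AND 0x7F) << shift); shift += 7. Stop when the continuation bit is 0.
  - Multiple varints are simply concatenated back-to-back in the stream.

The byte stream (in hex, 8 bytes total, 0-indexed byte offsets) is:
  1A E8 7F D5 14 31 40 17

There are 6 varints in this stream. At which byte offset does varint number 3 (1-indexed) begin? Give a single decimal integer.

  byte[0]=0x1A cont=0 payload=0x1A=26: acc |= 26<<0 -> acc=26 shift=7 [end]
Varint 1: bytes[0:1] = 1A -> value 26 (1 byte(s))
  byte[1]=0xE8 cont=1 payload=0x68=104: acc |= 104<<0 -> acc=104 shift=7
  byte[2]=0x7F cont=0 payload=0x7F=127: acc |= 127<<7 -> acc=16360 shift=14 [end]
Varint 2: bytes[1:3] = E8 7F -> value 16360 (2 byte(s))
  byte[3]=0xD5 cont=1 payload=0x55=85: acc |= 85<<0 -> acc=85 shift=7
  byte[4]=0x14 cont=0 payload=0x14=20: acc |= 20<<7 -> acc=2645 shift=14 [end]
Varint 3: bytes[3:5] = D5 14 -> value 2645 (2 byte(s))
  byte[5]=0x31 cont=0 payload=0x31=49: acc |= 49<<0 -> acc=49 shift=7 [end]
Varint 4: bytes[5:6] = 31 -> value 49 (1 byte(s))
  byte[6]=0x40 cont=0 payload=0x40=64: acc |= 64<<0 -> acc=64 shift=7 [end]
Varint 5: bytes[6:7] = 40 -> value 64 (1 byte(s))
  byte[7]=0x17 cont=0 payload=0x17=23: acc |= 23<<0 -> acc=23 shift=7 [end]
Varint 6: bytes[7:8] = 17 -> value 23 (1 byte(s))

Answer: 3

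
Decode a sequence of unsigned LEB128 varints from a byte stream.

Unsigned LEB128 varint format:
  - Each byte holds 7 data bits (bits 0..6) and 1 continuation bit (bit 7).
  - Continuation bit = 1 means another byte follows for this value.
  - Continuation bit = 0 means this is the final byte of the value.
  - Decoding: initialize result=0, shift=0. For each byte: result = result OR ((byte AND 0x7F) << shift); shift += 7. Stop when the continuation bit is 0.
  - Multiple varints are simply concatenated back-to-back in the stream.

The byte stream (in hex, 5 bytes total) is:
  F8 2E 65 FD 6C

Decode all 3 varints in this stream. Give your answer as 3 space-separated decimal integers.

Answer: 6008 101 13949

Derivation:
  byte[0]=0xF8 cont=1 payload=0x78=120: acc |= 120<<0 -> acc=120 shift=7
  byte[1]=0x2E cont=0 payload=0x2E=46: acc |= 46<<7 -> acc=6008 shift=14 [end]
Varint 1: bytes[0:2] = F8 2E -> value 6008 (2 byte(s))
  byte[2]=0x65 cont=0 payload=0x65=101: acc |= 101<<0 -> acc=101 shift=7 [end]
Varint 2: bytes[2:3] = 65 -> value 101 (1 byte(s))
  byte[3]=0xFD cont=1 payload=0x7D=125: acc |= 125<<0 -> acc=125 shift=7
  byte[4]=0x6C cont=0 payload=0x6C=108: acc |= 108<<7 -> acc=13949 shift=14 [end]
Varint 3: bytes[3:5] = FD 6C -> value 13949 (2 byte(s))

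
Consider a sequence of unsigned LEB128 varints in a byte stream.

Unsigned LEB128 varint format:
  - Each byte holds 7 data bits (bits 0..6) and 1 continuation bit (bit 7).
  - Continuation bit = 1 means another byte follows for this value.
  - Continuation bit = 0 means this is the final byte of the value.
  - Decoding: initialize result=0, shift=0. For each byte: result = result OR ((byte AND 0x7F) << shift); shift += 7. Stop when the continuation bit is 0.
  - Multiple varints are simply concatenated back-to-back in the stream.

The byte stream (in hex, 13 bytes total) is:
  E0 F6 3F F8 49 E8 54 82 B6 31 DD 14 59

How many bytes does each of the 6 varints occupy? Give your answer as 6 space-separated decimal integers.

Answer: 3 2 2 3 2 1

Derivation:
  byte[0]=0xE0 cont=1 payload=0x60=96: acc |= 96<<0 -> acc=96 shift=7
  byte[1]=0xF6 cont=1 payload=0x76=118: acc |= 118<<7 -> acc=15200 shift=14
  byte[2]=0x3F cont=0 payload=0x3F=63: acc |= 63<<14 -> acc=1047392 shift=21 [end]
Varint 1: bytes[0:3] = E0 F6 3F -> value 1047392 (3 byte(s))
  byte[3]=0xF8 cont=1 payload=0x78=120: acc |= 120<<0 -> acc=120 shift=7
  byte[4]=0x49 cont=0 payload=0x49=73: acc |= 73<<7 -> acc=9464 shift=14 [end]
Varint 2: bytes[3:5] = F8 49 -> value 9464 (2 byte(s))
  byte[5]=0xE8 cont=1 payload=0x68=104: acc |= 104<<0 -> acc=104 shift=7
  byte[6]=0x54 cont=0 payload=0x54=84: acc |= 84<<7 -> acc=10856 shift=14 [end]
Varint 3: bytes[5:7] = E8 54 -> value 10856 (2 byte(s))
  byte[7]=0x82 cont=1 payload=0x02=2: acc |= 2<<0 -> acc=2 shift=7
  byte[8]=0xB6 cont=1 payload=0x36=54: acc |= 54<<7 -> acc=6914 shift=14
  byte[9]=0x31 cont=0 payload=0x31=49: acc |= 49<<14 -> acc=809730 shift=21 [end]
Varint 4: bytes[7:10] = 82 B6 31 -> value 809730 (3 byte(s))
  byte[10]=0xDD cont=1 payload=0x5D=93: acc |= 93<<0 -> acc=93 shift=7
  byte[11]=0x14 cont=0 payload=0x14=20: acc |= 20<<7 -> acc=2653 shift=14 [end]
Varint 5: bytes[10:12] = DD 14 -> value 2653 (2 byte(s))
  byte[12]=0x59 cont=0 payload=0x59=89: acc |= 89<<0 -> acc=89 shift=7 [end]
Varint 6: bytes[12:13] = 59 -> value 89 (1 byte(s))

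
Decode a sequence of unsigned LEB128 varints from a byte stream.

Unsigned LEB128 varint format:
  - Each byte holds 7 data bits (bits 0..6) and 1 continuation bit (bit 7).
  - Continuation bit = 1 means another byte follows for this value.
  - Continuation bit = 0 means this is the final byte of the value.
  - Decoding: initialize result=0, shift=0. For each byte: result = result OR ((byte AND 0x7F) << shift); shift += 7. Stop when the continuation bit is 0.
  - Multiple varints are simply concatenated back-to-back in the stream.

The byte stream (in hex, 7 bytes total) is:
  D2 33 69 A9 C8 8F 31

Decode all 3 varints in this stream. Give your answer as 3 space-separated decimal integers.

  byte[0]=0xD2 cont=1 payload=0x52=82: acc |= 82<<0 -> acc=82 shift=7
  byte[1]=0x33 cont=0 payload=0x33=51: acc |= 51<<7 -> acc=6610 shift=14 [end]
Varint 1: bytes[0:2] = D2 33 -> value 6610 (2 byte(s))
  byte[2]=0x69 cont=0 payload=0x69=105: acc |= 105<<0 -> acc=105 shift=7 [end]
Varint 2: bytes[2:3] = 69 -> value 105 (1 byte(s))
  byte[3]=0xA9 cont=1 payload=0x29=41: acc |= 41<<0 -> acc=41 shift=7
  byte[4]=0xC8 cont=1 payload=0x48=72: acc |= 72<<7 -> acc=9257 shift=14
  byte[5]=0x8F cont=1 payload=0x0F=15: acc |= 15<<14 -> acc=255017 shift=21
  byte[6]=0x31 cont=0 payload=0x31=49: acc |= 49<<21 -> acc=103015465 shift=28 [end]
Varint 3: bytes[3:7] = A9 C8 8F 31 -> value 103015465 (4 byte(s))

Answer: 6610 105 103015465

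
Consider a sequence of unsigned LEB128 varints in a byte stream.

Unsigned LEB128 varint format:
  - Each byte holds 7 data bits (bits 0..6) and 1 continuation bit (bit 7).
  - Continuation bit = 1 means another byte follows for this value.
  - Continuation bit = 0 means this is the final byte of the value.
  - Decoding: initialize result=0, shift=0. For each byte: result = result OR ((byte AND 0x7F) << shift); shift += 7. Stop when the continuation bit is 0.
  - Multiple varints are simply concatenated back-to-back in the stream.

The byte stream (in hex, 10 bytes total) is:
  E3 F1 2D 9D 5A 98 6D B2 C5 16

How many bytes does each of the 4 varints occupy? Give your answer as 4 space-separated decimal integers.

  byte[0]=0xE3 cont=1 payload=0x63=99: acc |= 99<<0 -> acc=99 shift=7
  byte[1]=0xF1 cont=1 payload=0x71=113: acc |= 113<<7 -> acc=14563 shift=14
  byte[2]=0x2D cont=0 payload=0x2D=45: acc |= 45<<14 -> acc=751843 shift=21 [end]
Varint 1: bytes[0:3] = E3 F1 2D -> value 751843 (3 byte(s))
  byte[3]=0x9D cont=1 payload=0x1D=29: acc |= 29<<0 -> acc=29 shift=7
  byte[4]=0x5A cont=0 payload=0x5A=90: acc |= 90<<7 -> acc=11549 shift=14 [end]
Varint 2: bytes[3:5] = 9D 5A -> value 11549 (2 byte(s))
  byte[5]=0x98 cont=1 payload=0x18=24: acc |= 24<<0 -> acc=24 shift=7
  byte[6]=0x6D cont=0 payload=0x6D=109: acc |= 109<<7 -> acc=13976 shift=14 [end]
Varint 3: bytes[5:7] = 98 6D -> value 13976 (2 byte(s))
  byte[7]=0xB2 cont=1 payload=0x32=50: acc |= 50<<0 -> acc=50 shift=7
  byte[8]=0xC5 cont=1 payload=0x45=69: acc |= 69<<7 -> acc=8882 shift=14
  byte[9]=0x16 cont=0 payload=0x16=22: acc |= 22<<14 -> acc=369330 shift=21 [end]
Varint 4: bytes[7:10] = B2 C5 16 -> value 369330 (3 byte(s))

Answer: 3 2 2 3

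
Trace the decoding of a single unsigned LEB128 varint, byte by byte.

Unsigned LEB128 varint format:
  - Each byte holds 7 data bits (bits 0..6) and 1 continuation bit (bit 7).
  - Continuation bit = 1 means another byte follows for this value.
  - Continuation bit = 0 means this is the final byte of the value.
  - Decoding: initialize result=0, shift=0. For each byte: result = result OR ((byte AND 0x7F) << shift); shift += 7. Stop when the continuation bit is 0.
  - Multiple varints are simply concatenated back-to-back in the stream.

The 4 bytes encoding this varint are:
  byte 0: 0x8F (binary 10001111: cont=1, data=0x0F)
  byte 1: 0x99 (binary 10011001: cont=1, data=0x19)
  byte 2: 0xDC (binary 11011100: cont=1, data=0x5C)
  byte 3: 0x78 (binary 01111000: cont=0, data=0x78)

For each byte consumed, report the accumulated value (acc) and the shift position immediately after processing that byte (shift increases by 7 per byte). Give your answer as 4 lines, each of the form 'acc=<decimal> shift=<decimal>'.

Answer: acc=15 shift=7
acc=3215 shift=14
acc=1510543 shift=21
acc=253168783 shift=28

Derivation:
byte 0=0x8F: payload=0x0F=15, contrib = 15<<0 = 15; acc -> 15, shift -> 7
byte 1=0x99: payload=0x19=25, contrib = 25<<7 = 3200; acc -> 3215, shift -> 14
byte 2=0xDC: payload=0x5C=92, contrib = 92<<14 = 1507328; acc -> 1510543, shift -> 21
byte 3=0x78: payload=0x78=120, contrib = 120<<21 = 251658240; acc -> 253168783, shift -> 28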